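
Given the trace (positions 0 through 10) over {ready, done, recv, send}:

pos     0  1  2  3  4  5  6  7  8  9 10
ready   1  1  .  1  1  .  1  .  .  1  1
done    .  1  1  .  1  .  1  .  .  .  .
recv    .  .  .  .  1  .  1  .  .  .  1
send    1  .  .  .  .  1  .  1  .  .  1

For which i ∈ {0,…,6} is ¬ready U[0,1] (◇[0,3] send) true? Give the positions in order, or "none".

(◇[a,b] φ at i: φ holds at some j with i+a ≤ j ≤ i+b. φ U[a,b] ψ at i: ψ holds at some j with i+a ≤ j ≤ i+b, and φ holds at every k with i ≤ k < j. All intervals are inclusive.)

0, 2, 3, 4, 5, 6

Evaluate at each i in [0,6]:
  i=0: ✓ (rhs at j=0)
  i=1: ✗ (lhs fails at k=1 before rhs at j=2)
  i=2: ✓ (rhs at j=2)
  i=3: ✓ (rhs at j=3)
  i=4: ✓ (rhs at j=4)
  i=5: ✓ (rhs at j=5)
  i=6: ✓ (rhs at j=6)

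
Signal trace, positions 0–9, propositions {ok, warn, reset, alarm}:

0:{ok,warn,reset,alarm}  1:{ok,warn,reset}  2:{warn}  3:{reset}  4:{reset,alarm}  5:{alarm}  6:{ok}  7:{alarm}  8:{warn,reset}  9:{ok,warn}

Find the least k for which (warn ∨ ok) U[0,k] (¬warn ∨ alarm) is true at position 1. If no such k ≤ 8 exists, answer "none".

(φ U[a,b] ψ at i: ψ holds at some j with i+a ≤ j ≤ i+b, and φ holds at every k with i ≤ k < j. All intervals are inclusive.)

Need earliest j ≥ 1 with (¬warn ∨ alarm), and (warn ∨ ok) at every k in [1,j-1].
  j=1: rhs fails.
  j=2: rhs fails.
  j=3: rhs holds; lhs holds on [1,2]. k = 2.

2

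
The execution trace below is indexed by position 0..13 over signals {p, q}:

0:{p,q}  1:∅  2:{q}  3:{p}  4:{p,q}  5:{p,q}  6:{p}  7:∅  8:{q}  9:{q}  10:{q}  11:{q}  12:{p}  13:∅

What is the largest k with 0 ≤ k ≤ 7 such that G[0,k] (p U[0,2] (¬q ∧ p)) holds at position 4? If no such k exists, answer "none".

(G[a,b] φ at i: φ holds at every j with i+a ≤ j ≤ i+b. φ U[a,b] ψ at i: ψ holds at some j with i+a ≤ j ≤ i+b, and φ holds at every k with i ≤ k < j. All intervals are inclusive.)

2

(p U[0,2] (¬q ∧ p)) must hold from j=4 onward; find where it first fails.
  j=4: holds
  j=5: holds
  j=6: holds
  j=7: fails
Holds on [4,6], so largest k = 2.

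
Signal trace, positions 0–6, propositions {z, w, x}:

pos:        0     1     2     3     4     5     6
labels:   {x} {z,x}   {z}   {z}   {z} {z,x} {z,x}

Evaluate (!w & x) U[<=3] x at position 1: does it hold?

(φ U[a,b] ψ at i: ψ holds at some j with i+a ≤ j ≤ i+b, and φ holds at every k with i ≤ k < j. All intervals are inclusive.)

Need some j in [1,4] with x, and (!w & x) at every k in [1,j-1].
  j=1: x holds; no prefix to check → satisfied.

Yes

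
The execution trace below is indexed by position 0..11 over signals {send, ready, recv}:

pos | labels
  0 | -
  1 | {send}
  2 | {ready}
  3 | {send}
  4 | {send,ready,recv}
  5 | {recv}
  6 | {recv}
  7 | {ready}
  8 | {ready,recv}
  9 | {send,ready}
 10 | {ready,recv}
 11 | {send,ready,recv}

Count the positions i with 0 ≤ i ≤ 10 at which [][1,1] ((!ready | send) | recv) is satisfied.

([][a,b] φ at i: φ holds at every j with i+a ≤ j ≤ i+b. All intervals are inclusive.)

Evaluate at each i in [0,10]:
  i=0: ✓ (all of [1,1])
  i=1: ✗ (fails at j=2)
  i=2: ✓ (all of [3,3])
  i=3: ✓ (all of [4,4])
  i=4: ✓ (all of [5,5])
  i=5: ✓ (all of [6,6])
  i=6: ✗ (fails at j=7)
  i=7: ✓ (all of [8,8])
  i=8: ✓ (all of [9,9])
  i=9: ✓ (all of [10,10])
  i=10: ✓ (all of [11,11])
Positions where it holds: {0, 2, 3, 4, 5, 7, 8, 9, 10} → 9.

9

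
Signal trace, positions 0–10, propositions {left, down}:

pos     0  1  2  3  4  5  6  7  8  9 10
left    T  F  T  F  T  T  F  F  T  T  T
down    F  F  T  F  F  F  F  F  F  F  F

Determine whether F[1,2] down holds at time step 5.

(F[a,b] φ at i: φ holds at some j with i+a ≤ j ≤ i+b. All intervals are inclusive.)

Check down at each j in [6,7]:
  j=6: false
  j=7: false
No position in the window satisfies it → formula fails.

False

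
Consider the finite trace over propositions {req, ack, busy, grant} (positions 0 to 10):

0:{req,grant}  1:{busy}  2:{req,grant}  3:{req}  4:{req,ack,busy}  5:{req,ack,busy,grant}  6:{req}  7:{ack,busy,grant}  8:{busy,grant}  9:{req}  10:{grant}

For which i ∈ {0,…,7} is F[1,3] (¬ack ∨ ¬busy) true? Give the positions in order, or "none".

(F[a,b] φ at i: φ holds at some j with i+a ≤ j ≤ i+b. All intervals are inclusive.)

Evaluate at each i in [0,7]:
  i=0: ✓ (witness j=1)
  i=1: ✓ (witness j=2)
  i=2: ✓ (witness j=3)
  i=3: ✓ (witness j=6)
  i=4: ✓ (witness j=6)
  i=5: ✓ (witness j=6)
  i=6: ✓ (witness j=8)
  i=7: ✓ (witness j=8)

0, 1, 2, 3, 4, 5, 6, 7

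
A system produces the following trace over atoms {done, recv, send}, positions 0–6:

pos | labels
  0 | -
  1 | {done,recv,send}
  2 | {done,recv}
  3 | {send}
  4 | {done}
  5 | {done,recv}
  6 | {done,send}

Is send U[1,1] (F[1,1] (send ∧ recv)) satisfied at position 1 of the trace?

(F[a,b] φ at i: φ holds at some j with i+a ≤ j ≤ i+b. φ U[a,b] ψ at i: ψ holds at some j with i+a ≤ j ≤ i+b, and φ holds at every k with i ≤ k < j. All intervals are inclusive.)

Does not hold

Need some j in [2,2] with F[1,1] (send ∧ recv), and send at every k in [1,j-1].
  j=2: F[1,1] (send ∧ recv) — fails (none in [3,3]).
No j in the window works → until fails.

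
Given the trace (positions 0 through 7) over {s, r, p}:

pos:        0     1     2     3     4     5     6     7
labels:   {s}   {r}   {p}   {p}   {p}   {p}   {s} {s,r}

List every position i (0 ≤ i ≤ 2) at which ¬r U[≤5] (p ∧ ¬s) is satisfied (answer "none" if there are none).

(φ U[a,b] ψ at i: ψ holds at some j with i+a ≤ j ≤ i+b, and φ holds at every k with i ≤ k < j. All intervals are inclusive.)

2

Evaluate at each i in [0,2]:
  i=0: ✗ (lhs fails at k=1 before rhs at j=2)
  i=1: ✗ (lhs fails at k=1 before rhs at j=2)
  i=2: ✓ (rhs at j=2)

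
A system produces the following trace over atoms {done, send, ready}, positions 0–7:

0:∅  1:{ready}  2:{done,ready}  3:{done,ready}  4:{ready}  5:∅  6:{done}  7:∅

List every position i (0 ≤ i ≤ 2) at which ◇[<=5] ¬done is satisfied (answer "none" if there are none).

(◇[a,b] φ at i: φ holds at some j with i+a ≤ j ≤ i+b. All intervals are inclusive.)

0, 1, 2

Evaluate at each i in [0,2]:
  i=0: ✓ (witness j=0)
  i=1: ✓ (witness j=1)
  i=2: ✓ (witness j=4)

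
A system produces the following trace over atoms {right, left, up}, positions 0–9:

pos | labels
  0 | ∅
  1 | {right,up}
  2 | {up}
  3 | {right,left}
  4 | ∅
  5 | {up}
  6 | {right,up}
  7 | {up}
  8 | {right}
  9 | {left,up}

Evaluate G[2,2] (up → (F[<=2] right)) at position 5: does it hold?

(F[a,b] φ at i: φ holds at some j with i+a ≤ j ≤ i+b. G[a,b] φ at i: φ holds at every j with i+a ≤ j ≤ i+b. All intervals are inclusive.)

Check (up → (F[<=2] right)) at every j in [7,7]:
  j=7: antecedent true; consequent holds (witness at 8) → ✓
All positions satisfy it → formula holds.

Yes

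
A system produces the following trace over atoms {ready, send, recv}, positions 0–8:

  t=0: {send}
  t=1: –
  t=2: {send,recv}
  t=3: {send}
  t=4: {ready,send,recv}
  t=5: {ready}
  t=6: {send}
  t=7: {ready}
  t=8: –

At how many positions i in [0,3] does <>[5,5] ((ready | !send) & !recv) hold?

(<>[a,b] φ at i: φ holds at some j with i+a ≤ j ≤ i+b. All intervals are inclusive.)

3

Evaluate at each i in [0,3]:
  i=0: ✓ (witness j=5)
  i=1: ✗ (none in [6,6])
  i=2: ✓ (witness j=7)
  i=3: ✓ (witness j=8)
Positions where it holds: {0, 2, 3} → 3.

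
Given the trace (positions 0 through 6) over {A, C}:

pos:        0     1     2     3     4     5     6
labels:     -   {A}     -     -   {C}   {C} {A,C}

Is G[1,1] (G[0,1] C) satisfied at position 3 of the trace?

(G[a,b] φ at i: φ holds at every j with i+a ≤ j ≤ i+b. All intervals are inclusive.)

Yes

Check G[0,1] C at every j in [4,4]:
  j=4: holds on [4,5]
All positions satisfy it → formula holds.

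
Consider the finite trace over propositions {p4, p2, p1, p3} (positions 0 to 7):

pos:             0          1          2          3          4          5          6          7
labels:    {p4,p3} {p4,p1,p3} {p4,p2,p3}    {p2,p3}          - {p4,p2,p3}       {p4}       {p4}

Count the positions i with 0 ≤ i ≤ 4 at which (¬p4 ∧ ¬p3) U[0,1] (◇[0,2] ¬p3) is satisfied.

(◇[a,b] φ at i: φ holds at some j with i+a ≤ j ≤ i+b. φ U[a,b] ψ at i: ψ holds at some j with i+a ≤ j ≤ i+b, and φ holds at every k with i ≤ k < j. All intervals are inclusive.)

3

Evaluate at each i in [0,4]:
  i=0: ✗ (no rhs in [0,1])
  i=1: ✗ (lhs fails at k=1 before rhs at j=2)
  i=2: ✓ (rhs at j=2)
  i=3: ✓ (rhs at j=3)
  i=4: ✓ (rhs at j=4)
Positions where it holds: {2, 3, 4} → 3.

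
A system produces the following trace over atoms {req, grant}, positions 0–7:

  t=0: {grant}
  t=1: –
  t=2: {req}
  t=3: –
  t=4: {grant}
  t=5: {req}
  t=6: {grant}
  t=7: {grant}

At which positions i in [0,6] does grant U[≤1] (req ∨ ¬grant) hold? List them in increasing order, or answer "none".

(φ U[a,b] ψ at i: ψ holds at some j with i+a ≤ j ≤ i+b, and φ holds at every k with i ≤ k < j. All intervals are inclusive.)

0, 1, 2, 3, 4, 5

Evaluate at each i in [0,6]:
  i=0: ✓ (rhs at j=1; lhs holds on [0,0])
  i=1: ✓ (rhs at j=1)
  i=2: ✓ (rhs at j=2)
  i=3: ✓ (rhs at j=3)
  i=4: ✓ (rhs at j=5; lhs holds on [4,4])
  i=5: ✓ (rhs at j=5)
  i=6: ✗ (no rhs in [6,7])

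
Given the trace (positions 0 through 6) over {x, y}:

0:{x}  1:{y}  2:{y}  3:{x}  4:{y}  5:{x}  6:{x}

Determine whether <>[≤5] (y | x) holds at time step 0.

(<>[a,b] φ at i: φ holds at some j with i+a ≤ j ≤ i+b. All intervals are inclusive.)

Yes

Check (y | x) at each j in [0,5]:
  j=0: true
  j=1: true
  j=2: true
  j=3: true
  j=4: true
  j=5: true
Found at j=0 → formula holds.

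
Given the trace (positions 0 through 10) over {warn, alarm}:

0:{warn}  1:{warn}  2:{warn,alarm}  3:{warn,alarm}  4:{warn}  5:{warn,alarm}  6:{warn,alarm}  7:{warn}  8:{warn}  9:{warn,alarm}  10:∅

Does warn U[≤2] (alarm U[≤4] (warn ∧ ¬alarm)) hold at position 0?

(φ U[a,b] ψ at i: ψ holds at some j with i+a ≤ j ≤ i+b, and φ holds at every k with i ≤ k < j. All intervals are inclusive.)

Need some j in [0,2] with (alarm U[≤4] (warn ∧ ¬alarm)), and warn at every k in [0,j-1].
  j=0: (alarm U[≤4] (warn ∧ ¬alarm)) holds; no prefix to check → satisfied.

True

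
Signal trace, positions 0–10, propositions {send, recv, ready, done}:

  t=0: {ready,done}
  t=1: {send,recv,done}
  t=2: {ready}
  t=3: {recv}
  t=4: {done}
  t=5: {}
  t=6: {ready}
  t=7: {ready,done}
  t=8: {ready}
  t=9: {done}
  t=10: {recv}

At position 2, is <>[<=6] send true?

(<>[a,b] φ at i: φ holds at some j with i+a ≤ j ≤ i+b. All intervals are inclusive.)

Does not hold

Check send at each j in [2,8]:
  j=2: false
  j=3: false
  j=4: false
  j=5: false
  j=6: false
  j=7: false
  j=8: false
No position in the window satisfies it → formula fails.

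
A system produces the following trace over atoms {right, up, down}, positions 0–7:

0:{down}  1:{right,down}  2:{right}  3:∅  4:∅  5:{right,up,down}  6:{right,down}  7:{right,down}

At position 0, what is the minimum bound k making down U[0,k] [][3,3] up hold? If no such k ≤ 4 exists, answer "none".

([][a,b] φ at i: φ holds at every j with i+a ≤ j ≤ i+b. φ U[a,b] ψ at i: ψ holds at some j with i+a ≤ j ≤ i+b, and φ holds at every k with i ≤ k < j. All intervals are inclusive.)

2

Need earliest j ≥ 0 with [][3,3] up, and down at every k in [0,j-1].
  j=0: rhs fails.
  j=1: rhs fails.
  j=2: rhs holds; lhs holds on [0,1]. k = 2.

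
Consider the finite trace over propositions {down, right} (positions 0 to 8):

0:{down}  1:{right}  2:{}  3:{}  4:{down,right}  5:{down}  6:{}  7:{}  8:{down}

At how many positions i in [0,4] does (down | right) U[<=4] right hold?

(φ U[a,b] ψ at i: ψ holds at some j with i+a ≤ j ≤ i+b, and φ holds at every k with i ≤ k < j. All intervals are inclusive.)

3

Evaluate at each i in [0,4]:
  i=0: ✓ (rhs at j=1; lhs holds on [0,0])
  i=1: ✓ (rhs at j=1)
  i=2: ✗ (lhs fails at k=2 before rhs at j=4)
  i=3: ✗ (lhs fails at k=3 before rhs at j=4)
  i=4: ✓ (rhs at j=4)
Positions where it holds: {0, 1, 4} → 3.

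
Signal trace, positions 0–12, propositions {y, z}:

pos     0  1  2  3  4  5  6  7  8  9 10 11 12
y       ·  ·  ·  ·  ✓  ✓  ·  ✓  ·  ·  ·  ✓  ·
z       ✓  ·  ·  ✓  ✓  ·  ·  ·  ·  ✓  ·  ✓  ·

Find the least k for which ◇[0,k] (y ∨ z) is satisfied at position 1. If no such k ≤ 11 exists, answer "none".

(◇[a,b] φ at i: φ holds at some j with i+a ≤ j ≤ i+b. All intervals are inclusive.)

Scan j = 1,2,… for (y ∨ z):
  j=1: fails
  j=2: fails
  j=3: holds
First hit at j=3, so smallest k = 3-1 = 2.

2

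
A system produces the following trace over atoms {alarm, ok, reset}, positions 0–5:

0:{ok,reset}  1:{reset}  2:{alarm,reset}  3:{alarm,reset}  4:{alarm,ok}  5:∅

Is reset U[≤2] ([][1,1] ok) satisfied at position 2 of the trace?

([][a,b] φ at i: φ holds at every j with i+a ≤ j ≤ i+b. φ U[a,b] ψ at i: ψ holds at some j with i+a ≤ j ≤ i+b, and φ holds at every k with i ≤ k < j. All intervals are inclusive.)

Holds

Need some j in [2,4] with [][1,1] ok, and reset at every k in [2,j-1].
  j=2: [][1,1] ok — fails at 3.
  j=3: [][1,1] ok holds; reset holds at every k in [2,2] → satisfied.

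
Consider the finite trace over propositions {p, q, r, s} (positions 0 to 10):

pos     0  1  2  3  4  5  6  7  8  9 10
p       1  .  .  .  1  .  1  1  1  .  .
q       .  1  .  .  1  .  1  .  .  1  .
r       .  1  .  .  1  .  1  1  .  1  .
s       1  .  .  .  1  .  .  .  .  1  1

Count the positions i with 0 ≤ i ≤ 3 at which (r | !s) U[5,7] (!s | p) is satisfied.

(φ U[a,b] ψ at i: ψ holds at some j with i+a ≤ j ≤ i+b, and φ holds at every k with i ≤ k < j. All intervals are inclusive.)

Evaluate at each i in [0,3]:
  i=0: ✗ (lhs fails at k=0 before rhs at j=5)
  i=1: ✓ (rhs at j=6; lhs holds on [1,5])
  i=2: ✓ (rhs at j=7; lhs holds on [2,6])
  i=3: ✓ (rhs at j=8; lhs holds on [3,7])
Positions where it holds: {1, 2, 3} → 3.

3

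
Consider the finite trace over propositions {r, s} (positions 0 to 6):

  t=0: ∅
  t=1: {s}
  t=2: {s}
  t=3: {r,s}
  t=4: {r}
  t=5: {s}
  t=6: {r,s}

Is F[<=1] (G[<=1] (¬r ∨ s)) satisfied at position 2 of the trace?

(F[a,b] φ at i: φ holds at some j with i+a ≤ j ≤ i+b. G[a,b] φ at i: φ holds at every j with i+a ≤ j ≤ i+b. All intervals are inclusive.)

Check G[<=1] (¬r ∨ s) at each j in [2,3]:
  j=2: holds on [2,3]
  j=3: fails at 4
Found at j=2 → formula holds.

Yes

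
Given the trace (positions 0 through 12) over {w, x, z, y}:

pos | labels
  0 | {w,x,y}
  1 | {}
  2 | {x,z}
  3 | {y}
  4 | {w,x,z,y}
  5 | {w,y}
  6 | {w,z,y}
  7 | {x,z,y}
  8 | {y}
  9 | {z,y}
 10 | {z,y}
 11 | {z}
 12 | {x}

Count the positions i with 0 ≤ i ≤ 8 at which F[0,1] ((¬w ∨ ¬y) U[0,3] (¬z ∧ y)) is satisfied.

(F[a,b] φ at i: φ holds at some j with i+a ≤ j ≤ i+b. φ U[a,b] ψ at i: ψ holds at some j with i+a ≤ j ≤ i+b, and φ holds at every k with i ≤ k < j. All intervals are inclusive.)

Evaluate at each i in [0,8]:
  i=0: ✓ (witness j=0)
  i=1: ✓ (witness j=1)
  i=2: ✓ (witness j=2)
  i=3: ✓ (witness j=3)
  i=4: ✓ (witness j=5)
  i=5: ✓ (witness j=5)
  i=6: ✓ (witness j=7)
  i=7: ✓ (witness j=7)
  i=8: ✓ (witness j=8)
Positions where it holds: {0, 1, 2, 3, 4, 5, 6, 7, 8} → 9.

9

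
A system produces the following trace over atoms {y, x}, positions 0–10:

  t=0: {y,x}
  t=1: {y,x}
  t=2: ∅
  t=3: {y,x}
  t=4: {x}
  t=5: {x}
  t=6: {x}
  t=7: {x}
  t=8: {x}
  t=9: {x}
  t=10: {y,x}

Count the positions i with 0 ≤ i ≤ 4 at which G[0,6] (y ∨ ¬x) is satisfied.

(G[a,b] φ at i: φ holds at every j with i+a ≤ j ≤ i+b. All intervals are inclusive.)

0

Evaluate at each i in [0,4]:
  i=0: ✗ (fails at j=4)
  i=1: ✗ (fails at j=4)
  i=2: ✗ (fails at j=4)
  i=3: ✗ (fails at j=4)
  i=4: ✗ (fails at j=4)
Positions where it holds: {} → 0.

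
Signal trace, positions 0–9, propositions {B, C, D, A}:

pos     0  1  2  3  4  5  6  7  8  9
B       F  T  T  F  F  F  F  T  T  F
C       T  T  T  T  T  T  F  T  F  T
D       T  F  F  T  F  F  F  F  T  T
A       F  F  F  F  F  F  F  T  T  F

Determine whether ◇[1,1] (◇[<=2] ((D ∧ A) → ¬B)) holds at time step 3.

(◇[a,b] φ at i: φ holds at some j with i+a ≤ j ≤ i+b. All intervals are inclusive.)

Yes

Check ◇[<=2] ((D ∧ A) → ¬B) at each j in [4,4]:
  j=4: holds (witness at 4)
Found at j=4 → formula holds.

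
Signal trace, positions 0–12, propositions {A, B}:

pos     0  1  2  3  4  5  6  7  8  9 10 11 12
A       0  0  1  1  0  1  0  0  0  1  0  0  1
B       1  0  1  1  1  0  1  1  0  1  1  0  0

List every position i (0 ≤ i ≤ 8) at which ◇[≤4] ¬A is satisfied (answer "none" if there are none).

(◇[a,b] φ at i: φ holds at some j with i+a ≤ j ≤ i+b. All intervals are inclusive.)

Evaluate at each i in [0,8]:
  i=0: ✓ (witness j=0)
  i=1: ✓ (witness j=1)
  i=2: ✓ (witness j=4)
  i=3: ✓ (witness j=4)
  i=4: ✓ (witness j=4)
  i=5: ✓ (witness j=6)
  i=6: ✓ (witness j=6)
  i=7: ✓ (witness j=7)
  i=8: ✓ (witness j=8)

0, 1, 2, 3, 4, 5, 6, 7, 8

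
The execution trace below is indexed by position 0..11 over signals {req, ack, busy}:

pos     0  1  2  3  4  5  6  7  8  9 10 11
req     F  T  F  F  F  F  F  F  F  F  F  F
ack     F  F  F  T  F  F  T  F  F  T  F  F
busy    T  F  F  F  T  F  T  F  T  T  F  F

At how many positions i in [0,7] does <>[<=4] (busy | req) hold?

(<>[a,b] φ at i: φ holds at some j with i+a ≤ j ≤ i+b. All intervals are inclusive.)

8

Evaluate at each i in [0,7]:
  i=0: ✓ (witness j=0)
  i=1: ✓ (witness j=1)
  i=2: ✓ (witness j=4)
  i=3: ✓ (witness j=4)
  i=4: ✓ (witness j=4)
  i=5: ✓ (witness j=6)
  i=6: ✓ (witness j=6)
  i=7: ✓ (witness j=8)
Positions where it holds: {0, 1, 2, 3, 4, 5, 6, 7} → 8.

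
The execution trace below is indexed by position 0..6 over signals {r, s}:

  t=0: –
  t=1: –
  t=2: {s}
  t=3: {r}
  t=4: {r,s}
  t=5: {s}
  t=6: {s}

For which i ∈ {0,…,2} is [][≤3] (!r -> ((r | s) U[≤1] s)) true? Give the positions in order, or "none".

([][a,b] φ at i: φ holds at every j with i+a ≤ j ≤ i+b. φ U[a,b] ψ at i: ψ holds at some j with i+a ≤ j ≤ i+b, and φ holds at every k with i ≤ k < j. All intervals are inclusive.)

2

Evaluate at each i in [0,2]:
  i=0: ✗ (fails at j=0)
  i=1: ✗ (fails at j=1)
  i=2: ✓ (all of [2,5])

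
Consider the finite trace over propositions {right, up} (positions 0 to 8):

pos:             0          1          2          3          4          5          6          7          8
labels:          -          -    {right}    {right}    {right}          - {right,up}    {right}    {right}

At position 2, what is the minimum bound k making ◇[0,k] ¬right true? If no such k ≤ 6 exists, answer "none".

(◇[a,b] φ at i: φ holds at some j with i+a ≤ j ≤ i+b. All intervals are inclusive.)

3

Scan j = 2,3,… for ¬right:
  j=2: fails
  j=3: fails
  j=4: fails
  j=5: holds
First hit at j=5, so smallest k = 5-2 = 3.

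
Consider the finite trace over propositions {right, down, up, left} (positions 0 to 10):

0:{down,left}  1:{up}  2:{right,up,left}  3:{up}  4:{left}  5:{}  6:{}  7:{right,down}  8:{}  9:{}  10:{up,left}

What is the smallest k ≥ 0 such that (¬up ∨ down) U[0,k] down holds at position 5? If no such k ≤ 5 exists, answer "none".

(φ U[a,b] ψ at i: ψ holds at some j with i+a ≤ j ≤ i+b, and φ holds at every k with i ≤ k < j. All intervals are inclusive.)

Need earliest j ≥ 5 with down, and (¬up ∨ down) at every k in [5,j-1].
  j=5: rhs fails.
  j=6: rhs fails.
  j=7: rhs holds; lhs holds on [5,6]. k = 2.

2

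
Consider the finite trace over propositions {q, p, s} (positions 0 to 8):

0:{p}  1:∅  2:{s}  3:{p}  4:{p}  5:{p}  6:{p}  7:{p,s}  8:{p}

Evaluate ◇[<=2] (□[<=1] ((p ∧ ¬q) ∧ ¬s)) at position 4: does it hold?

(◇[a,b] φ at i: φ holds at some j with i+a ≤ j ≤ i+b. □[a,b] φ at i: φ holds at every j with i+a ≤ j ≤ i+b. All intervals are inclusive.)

Check □[<=1] ((p ∧ ¬q) ∧ ¬s) at each j in [4,6]:
  j=4: holds on [4,5]
  j=5: holds on [5,6]
  j=6: fails at 7
Found at j=4 → formula holds.

True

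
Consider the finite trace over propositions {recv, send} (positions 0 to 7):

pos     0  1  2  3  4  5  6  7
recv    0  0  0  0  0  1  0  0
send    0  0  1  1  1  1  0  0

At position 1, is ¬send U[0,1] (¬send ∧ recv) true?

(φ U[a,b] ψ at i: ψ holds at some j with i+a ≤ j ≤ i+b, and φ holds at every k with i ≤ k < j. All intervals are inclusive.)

Need some j in [1,2] with (¬send ∧ recv), and ¬send at every k in [1,j-1].
  j=1: (¬send ∧ recv) false.
  j=2: (¬send ∧ recv) false.
No j in the window works → until fails.

Does not hold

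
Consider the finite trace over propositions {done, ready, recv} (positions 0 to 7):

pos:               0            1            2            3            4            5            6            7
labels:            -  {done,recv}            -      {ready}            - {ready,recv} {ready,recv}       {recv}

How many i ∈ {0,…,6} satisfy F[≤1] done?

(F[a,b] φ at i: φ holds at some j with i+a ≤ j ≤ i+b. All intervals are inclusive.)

2

Evaluate at each i in [0,6]:
  i=0: ✓ (witness j=1)
  i=1: ✓ (witness j=1)
  i=2: ✗ (none in [2,3])
  i=3: ✗ (none in [3,4])
  i=4: ✗ (none in [4,5])
  i=5: ✗ (none in [5,6])
  i=6: ✗ (none in [6,7])
Positions where it holds: {0, 1} → 2.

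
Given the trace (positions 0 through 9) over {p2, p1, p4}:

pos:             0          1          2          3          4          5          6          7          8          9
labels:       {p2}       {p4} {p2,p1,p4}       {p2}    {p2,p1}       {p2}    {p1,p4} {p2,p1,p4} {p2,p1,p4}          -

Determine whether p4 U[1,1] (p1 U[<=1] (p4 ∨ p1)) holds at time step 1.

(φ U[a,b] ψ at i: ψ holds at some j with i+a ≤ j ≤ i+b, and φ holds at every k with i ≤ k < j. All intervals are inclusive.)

Holds

Need some j in [2,2] with (p1 U[<=1] (p4 ∨ p1)), and p4 at every k in [1,j-1].
  j=2: (p1 U[<=1] (p4 ∨ p1)) holds; p4 holds at every k in [1,1] → satisfied.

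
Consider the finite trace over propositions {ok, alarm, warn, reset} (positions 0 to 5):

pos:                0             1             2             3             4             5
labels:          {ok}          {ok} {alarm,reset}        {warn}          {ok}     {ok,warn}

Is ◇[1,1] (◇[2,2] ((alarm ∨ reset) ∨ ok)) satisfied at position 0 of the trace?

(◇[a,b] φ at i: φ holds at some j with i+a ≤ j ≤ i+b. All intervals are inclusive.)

Does not hold

Check ◇[2,2] ((alarm ∨ reset) ∨ ok) at each j in [1,1]:
  j=1: fails (none in [3,3])
No position in the window satisfies it → formula fails.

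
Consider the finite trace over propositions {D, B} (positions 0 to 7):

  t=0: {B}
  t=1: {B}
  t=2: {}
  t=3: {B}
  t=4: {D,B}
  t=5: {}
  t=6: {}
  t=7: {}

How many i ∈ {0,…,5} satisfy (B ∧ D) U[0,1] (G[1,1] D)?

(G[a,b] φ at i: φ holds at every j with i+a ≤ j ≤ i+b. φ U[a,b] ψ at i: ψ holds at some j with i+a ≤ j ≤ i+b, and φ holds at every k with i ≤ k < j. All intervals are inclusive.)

1

Evaluate at each i in [0,5]:
  i=0: ✗ (no rhs in [0,1])
  i=1: ✗ (no rhs in [1,2])
  i=2: ✗ (lhs fails at k=2 before rhs at j=3)
  i=3: ✓ (rhs at j=3)
  i=4: ✗ (no rhs in [4,5])
  i=5: ✗ (no rhs in [5,6])
Positions where it holds: {3} → 1.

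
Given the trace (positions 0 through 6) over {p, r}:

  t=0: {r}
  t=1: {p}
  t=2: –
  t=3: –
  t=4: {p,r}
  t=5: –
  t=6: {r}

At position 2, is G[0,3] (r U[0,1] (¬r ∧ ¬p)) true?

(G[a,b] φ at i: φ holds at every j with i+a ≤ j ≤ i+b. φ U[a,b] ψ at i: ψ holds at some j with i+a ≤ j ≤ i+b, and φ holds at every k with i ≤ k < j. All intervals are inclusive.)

Holds

Check (r U[0,1] (¬r ∧ ¬p)) at every j in [2,5]:
  j=2: holds
  j=3: holds
  j=4: holds
  j=5: holds
All positions satisfy it → formula holds.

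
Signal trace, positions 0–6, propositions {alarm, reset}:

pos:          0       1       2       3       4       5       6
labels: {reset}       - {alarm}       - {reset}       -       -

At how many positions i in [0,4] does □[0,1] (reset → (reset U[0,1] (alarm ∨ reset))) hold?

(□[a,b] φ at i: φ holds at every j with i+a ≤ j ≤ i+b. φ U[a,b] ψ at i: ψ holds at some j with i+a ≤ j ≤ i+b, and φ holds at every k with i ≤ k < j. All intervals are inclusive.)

Evaluate at each i in [0,4]:
  i=0: ✓ (all of [0,1])
  i=1: ✓ (all of [1,2])
  i=2: ✓ (all of [2,3])
  i=3: ✓ (all of [3,4])
  i=4: ✓ (all of [4,5])
Positions where it holds: {0, 1, 2, 3, 4} → 5.

5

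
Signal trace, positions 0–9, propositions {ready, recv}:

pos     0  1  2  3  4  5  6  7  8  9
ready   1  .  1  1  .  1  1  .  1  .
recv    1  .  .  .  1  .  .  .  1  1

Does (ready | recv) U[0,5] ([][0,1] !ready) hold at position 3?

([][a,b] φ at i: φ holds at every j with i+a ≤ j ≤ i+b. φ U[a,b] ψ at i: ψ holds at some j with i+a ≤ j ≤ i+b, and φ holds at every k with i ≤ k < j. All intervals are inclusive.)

Does not hold

Need some j in [3,8] with [][0,1] !ready, and (ready | recv) at every k in [3,j-1].
  j=3: [][0,1] !ready — fails at 3.
  j=4: [][0,1] !ready — fails at 5.
  j=5: [][0,1] !ready — fails at 5.
  j=6: [][0,1] !ready — fails at 6.
  j=7: [][0,1] !ready — fails at 8.
  j=8: [][0,1] !ready — fails at 8.
No j in the window works → until fails.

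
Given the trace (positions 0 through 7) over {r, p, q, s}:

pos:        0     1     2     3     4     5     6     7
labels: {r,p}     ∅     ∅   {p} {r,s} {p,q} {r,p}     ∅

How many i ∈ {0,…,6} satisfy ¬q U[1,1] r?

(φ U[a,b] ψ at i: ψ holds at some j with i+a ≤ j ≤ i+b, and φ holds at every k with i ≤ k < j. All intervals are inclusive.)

Evaluate at each i in [0,6]:
  i=0: ✗ (no rhs in [1,1])
  i=1: ✗ (no rhs in [2,2])
  i=2: ✗ (no rhs in [3,3])
  i=3: ✓ (rhs at j=4; lhs holds on [3,3])
  i=4: ✗ (no rhs in [5,5])
  i=5: ✗ (lhs fails at k=5 before rhs at j=6)
  i=6: ✗ (no rhs in [7,7])
Positions where it holds: {3} → 1.

1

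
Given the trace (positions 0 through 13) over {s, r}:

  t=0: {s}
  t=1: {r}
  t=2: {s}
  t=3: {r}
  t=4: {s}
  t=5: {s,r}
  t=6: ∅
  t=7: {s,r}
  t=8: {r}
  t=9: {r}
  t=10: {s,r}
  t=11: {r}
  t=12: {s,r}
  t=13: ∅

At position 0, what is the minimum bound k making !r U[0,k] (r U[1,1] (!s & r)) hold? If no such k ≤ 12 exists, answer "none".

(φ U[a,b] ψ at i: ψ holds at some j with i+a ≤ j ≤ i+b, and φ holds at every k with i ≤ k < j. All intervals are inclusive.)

none

Need earliest j ≥ 0 with (r U[1,1] (!s & r)), and !r at every k in [0,j-1].
  j=0: rhs fails.
  j=1: rhs fails.
  j=2: rhs fails.
  j=3: rhs fails.
  j=4: rhs fails.
  j=5: rhs fails.
  j=6: rhs fails.
  j=7: rhs holds but lhs fails at k=1.
  j=8: rhs holds but lhs fails at k=1.
  j=9: rhs fails.
  j=10: rhs holds but lhs fails at k=1.
  j=11: rhs fails.
  j=12: rhs fails.
No witness within the range → none.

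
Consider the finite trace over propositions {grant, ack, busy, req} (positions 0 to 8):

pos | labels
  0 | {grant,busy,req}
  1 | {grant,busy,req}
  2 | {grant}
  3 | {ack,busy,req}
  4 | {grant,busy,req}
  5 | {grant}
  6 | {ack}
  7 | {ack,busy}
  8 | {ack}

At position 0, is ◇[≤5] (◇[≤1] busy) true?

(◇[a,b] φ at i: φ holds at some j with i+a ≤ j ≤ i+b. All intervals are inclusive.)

True

Check ◇[≤1] busy at each j in [0,5]:
  j=0: holds (witness at 0)
  j=1: holds (witness at 1)
  j=2: holds (witness at 3)
  j=3: holds (witness at 3)
  j=4: holds (witness at 4)
  j=5: fails (none in [5,6])
Found at j=0 → formula holds.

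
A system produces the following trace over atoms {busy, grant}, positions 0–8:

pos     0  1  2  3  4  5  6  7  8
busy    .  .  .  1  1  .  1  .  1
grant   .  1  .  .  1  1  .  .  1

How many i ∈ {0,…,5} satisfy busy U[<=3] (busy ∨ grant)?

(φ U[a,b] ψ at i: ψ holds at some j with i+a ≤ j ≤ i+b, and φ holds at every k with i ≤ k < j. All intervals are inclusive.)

Evaluate at each i in [0,5]:
  i=0: ✗ (lhs fails at k=0 before rhs at j=1)
  i=1: ✓ (rhs at j=1)
  i=2: ✗ (lhs fails at k=2 before rhs at j=3)
  i=3: ✓ (rhs at j=3)
  i=4: ✓ (rhs at j=4)
  i=5: ✓ (rhs at j=5)
Positions where it holds: {1, 3, 4, 5} → 4.

4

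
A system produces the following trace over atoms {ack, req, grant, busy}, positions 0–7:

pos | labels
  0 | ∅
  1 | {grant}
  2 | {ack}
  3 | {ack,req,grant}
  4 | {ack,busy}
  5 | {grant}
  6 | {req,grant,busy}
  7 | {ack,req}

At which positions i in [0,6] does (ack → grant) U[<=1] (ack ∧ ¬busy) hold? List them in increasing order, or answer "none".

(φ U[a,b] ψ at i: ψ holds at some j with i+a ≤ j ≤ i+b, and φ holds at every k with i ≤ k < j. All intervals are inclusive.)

Evaluate at each i in [0,6]:
  i=0: ✗ (no rhs in [0,1])
  i=1: ✓ (rhs at j=2; lhs holds on [1,1])
  i=2: ✓ (rhs at j=2)
  i=3: ✓ (rhs at j=3)
  i=4: ✗ (no rhs in [4,5])
  i=5: ✗ (no rhs in [5,6])
  i=6: ✓ (rhs at j=7; lhs holds on [6,6])

1, 2, 3, 6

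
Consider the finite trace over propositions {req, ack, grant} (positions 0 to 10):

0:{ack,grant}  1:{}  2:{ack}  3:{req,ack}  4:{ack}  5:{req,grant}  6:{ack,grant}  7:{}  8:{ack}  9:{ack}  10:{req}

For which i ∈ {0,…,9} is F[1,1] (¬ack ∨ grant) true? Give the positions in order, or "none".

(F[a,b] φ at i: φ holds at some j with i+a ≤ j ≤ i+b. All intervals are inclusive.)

Evaluate at each i in [0,9]:
  i=0: ✓ (witness j=1)
  i=1: ✗ (none in [2,2])
  i=2: ✗ (none in [3,3])
  i=3: ✗ (none in [4,4])
  i=4: ✓ (witness j=5)
  i=5: ✓ (witness j=6)
  i=6: ✓ (witness j=7)
  i=7: ✗ (none in [8,8])
  i=8: ✗ (none in [9,9])
  i=9: ✓ (witness j=10)

0, 4, 5, 6, 9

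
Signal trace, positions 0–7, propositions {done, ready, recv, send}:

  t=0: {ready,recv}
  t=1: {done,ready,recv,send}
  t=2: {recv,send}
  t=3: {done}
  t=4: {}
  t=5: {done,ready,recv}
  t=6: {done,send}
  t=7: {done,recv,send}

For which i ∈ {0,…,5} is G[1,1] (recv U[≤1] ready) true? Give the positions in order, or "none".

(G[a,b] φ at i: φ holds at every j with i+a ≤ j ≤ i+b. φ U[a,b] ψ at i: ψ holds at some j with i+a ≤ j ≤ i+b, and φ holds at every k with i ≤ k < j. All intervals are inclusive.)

Evaluate at each i in [0,5]:
  i=0: ✓ (all of [1,1])
  i=1: ✗ (fails at j=2)
  i=2: ✗ (fails at j=3)
  i=3: ✗ (fails at j=4)
  i=4: ✓ (all of [5,5])
  i=5: ✗ (fails at j=6)

0, 4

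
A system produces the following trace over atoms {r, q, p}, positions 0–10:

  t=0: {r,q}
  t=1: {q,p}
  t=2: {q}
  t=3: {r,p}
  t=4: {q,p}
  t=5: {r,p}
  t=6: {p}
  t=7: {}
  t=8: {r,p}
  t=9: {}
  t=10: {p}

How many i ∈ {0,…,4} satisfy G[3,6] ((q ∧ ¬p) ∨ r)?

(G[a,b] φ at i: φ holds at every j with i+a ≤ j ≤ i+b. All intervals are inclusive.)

Evaluate at each i in [0,4]:
  i=0: ✗ (fails at j=4)
  i=1: ✗ (fails at j=4)
  i=2: ✗ (fails at j=6)
  i=3: ✗ (fails at j=6)
  i=4: ✗ (fails at j=7)
Positions where it holds: {} → 0.

0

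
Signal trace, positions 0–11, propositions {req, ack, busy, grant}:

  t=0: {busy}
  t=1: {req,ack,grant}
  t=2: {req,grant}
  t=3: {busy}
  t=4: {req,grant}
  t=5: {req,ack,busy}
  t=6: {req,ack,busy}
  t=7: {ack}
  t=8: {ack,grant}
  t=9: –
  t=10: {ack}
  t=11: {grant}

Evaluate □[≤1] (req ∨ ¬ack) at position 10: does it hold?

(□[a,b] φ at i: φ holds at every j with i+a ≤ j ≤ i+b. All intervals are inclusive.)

Check (req ∨ ¬ack) at every j in [10,11]:
  j=10: false
  j=11: true
Fails at j=10 → formula fails.

False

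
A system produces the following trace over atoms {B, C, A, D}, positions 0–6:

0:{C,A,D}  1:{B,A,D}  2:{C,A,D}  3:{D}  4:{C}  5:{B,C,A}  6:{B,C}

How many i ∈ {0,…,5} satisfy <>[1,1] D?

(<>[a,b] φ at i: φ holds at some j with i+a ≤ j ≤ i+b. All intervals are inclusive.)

Evaluate at each i in [0,5]:
  i=0: ✓ (witness j=1)
  i=1: ✓ (witness j=2)
  i=2: ✓ (witness j=3)
  i=3: ✗ (none in [4,4])
  i=4: ✗ (none in [5,5])
  i=5: ✗ (none in [6,6])
Positions where it holds: {0, 1, 2} → 3.

3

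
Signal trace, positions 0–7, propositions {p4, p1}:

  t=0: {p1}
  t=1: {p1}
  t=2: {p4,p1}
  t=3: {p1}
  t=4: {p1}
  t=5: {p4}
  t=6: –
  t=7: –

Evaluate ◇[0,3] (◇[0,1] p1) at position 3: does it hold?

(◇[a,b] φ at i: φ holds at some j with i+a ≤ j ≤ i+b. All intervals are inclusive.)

Check ◇[0,1] p1 at each j in [3,6]:
  j=3: holds (witness at 3)
  j=4: holds (witness at 4)
  j=5: fails (none in [5,6])
  j=6: fails (none in [6,7])
Found at j=3 → formula holds.

Holds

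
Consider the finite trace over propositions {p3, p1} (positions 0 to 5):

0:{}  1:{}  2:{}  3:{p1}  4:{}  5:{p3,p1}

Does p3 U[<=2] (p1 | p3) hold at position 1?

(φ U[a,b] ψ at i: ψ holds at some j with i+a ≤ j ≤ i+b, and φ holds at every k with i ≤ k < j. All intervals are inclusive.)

Need some j in [1,3] with (p1 | p3), and p3 at every k in [1,j-1].
  j=1: (p1 | p3) false.
  j=2: (p1 | p3) false.
  j=3: (p1 | p3) holds, but p3 fails at k=1 → not this j.
No j in the window works → until fails.

Does not hold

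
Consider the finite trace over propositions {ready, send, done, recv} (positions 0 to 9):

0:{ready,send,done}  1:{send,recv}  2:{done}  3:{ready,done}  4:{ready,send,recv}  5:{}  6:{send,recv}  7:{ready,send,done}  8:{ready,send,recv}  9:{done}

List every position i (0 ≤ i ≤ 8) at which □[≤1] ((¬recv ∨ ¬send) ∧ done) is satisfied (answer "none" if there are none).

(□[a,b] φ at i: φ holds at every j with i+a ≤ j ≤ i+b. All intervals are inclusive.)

2

Evaluate at each i in [0,8]:
  i=0: ✗ (fails at j=1)
  i=1: ✗ (fails at j=1)
  i=2: ✓ (all of [2,3])
  i=3: ✗ (fails at j=4)
  i=4: ✗ (fails at j=4)
  i=5: ✗ (fails at j=5)
  i=6: ✗ (fails at j=6)
  i=7: ✗ (fails at j=8)
  i=8: ✗ (fails at j=8)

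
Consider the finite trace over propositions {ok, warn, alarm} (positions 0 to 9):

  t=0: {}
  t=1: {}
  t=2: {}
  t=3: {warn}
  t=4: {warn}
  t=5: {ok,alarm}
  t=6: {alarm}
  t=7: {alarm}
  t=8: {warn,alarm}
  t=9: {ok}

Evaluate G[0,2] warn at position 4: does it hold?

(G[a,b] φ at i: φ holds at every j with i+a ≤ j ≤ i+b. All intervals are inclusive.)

Check warn at every j in [4,6]:
  j=4: true
  j=5: false
  j=6: false
Fails at j=5 → formula fails.

No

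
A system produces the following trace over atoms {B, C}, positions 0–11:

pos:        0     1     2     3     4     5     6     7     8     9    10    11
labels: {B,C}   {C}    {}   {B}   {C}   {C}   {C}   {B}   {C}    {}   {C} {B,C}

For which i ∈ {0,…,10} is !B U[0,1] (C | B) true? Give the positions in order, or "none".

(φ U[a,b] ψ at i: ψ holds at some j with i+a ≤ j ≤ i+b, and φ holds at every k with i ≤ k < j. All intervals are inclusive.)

0, 1, 2, 3, 4, 5, 6, 7, 8, 9, 10

Evaluate at each i in [0,10]:
  i=0: ✓ (rhs at j=0)
  i=1: ✓ (rhs at j=1)
  i=2: ✓ (rhs at j=3; lhs holds on [2,2])
  i=3: ✓ (rhs at j=3)
  i=4: ✓ (rhs at j=4)
  i=5: ✓ (rhs at j=5)
  i=6: ✓ (rhs at j=6)
  i=7: ✓ (rhs at j=7)
  i=8: ✓ (rhs at j=8)
  i=9: ✓ (rhs at j=10; lhs holds on [9,9])
  i=10: ✓ (rhs at j=10)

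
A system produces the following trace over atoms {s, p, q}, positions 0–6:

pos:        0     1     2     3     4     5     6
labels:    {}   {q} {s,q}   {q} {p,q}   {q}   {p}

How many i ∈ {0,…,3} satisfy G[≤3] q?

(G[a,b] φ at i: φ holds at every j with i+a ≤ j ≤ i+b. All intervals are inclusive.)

2

Evaluate at each i in [0,3]:
  i=0: ✗ (fails at j=0)
  i=1: ✓ (all of [1,4])
  i=2: ✓ (all of [2,5])
  i=3: ✗ (fails at j=6)
Positions where it holds: {1, 2} → 2.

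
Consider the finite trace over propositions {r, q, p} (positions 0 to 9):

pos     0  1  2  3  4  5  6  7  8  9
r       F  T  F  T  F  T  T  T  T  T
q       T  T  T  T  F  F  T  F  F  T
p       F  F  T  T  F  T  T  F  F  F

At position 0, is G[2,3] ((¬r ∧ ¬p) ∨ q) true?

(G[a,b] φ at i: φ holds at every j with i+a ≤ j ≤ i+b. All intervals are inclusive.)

Check ((¬r ∧ ¬p) ∨ q) at every j in [2,3]:
  j=2: true
  j=3: true
All positions satisfy it → formula holds.

True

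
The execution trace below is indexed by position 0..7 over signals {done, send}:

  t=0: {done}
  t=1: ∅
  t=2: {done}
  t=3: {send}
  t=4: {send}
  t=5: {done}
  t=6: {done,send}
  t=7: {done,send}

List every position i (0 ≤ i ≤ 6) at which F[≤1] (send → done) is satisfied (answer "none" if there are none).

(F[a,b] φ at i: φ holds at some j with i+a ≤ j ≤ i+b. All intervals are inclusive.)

0, 1, 2, 4, 5, 6

Evaluate at each i in [0,6]:
  i=0: ✓ (witness j=0)
  i=1: ✓ (witness j=1)
  i=2: ✓ (witness j=2)
  i=3: ✗ (none in [3,4])
  i=4: ✓ (witness j=5)
  i=5: ✓ (witness j=5)
  i=6: ✓ (witness j=6)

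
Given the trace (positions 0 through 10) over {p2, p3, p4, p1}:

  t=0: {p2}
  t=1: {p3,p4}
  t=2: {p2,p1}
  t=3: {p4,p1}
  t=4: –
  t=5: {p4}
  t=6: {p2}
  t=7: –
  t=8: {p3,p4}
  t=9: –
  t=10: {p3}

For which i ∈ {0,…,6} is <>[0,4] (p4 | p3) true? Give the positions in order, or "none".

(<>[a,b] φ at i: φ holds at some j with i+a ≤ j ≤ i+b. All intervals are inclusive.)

Evaluate at each i in [0,6]:
  i=0: ✓ (witness j=1)
  i=1: ✓ (witness j=1)
  i=2: ✓ (witness j=3)
  i=3: ✓ (witness j=3)
  i=4: ✓ (witness j=5)
  i=5: ✓ (witness j=5)
  i=6: ✓ (witness j=8)

0, 1, 2, 3, 4, 5, 6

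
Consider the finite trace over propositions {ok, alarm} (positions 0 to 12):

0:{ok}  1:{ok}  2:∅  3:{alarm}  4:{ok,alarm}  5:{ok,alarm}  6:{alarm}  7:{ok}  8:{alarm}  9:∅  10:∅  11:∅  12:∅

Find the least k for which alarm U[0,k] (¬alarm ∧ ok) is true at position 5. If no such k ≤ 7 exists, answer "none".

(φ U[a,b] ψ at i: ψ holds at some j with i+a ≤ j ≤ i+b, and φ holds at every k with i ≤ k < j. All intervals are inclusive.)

Need earliest j ≥ 5 with (¬alarm ∧ ok), and alarm at every k in [5,j-1].
  j=5: rhs fails.
  j=6: rhs fails.
  j=7: rhs holds; lhs holds on [5,6]. k = 2.

2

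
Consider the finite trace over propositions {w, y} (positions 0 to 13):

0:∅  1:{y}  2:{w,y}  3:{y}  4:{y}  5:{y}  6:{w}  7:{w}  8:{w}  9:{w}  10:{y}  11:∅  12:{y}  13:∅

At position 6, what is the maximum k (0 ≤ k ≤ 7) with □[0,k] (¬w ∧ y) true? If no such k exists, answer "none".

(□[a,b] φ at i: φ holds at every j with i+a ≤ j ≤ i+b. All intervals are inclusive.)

(¬w ∧ y) must hold from j=6 onward; find where it first fails.
  j=6: fails → no k works.

none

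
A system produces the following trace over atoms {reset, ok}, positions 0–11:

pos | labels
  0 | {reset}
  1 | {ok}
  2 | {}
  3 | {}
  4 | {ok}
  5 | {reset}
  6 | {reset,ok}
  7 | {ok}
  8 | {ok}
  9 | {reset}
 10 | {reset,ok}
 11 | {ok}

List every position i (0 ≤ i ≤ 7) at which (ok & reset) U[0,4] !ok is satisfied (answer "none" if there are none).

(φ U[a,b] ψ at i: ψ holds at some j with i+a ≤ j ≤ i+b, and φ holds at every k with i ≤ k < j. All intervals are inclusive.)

0, 2, 3, 5

Evaluate at each i in [0,7]:
  i=0: ✓ (rhs at j=0)
  i=1: ✗ (lhs fails at k=1 before rhs at j=2)
  i=2: ✓ (rhs at j=2)
  i=3: ✓ (rhs at j=3)
  i=4: ✗ (lhs fails at k=4 before rhs at j=5)
  i=5: ✓ (rhs at j=5)
  i=6: ✗ (lhs fails at k=7 before rhs at j=9)
  i=7: ✗ (lhs fails at k=7 before rhs at j=9)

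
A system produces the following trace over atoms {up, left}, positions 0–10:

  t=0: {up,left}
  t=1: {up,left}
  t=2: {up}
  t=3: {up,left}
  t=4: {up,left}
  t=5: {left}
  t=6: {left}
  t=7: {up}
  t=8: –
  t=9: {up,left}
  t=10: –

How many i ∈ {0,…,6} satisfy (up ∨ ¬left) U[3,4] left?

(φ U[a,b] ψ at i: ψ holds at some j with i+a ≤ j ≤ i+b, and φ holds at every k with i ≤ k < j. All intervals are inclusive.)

Evaluate at each i in [0,6]:
  i=0: ✓ (rhs at j=3; lhs holds on [0,2])
  i=1: ✓ (rhs at j=4; lhs holds on [1,3])
  i=2: ✓ (rhs at j=5; lhs holds on [2,4])
  i=3: ✗ (lhs fails at k=5 before rhs at j=6)
  i=4: ✗ (no rhs in [7,8])
  i=5: ✗ (lhs fails at k=5 before rhs at j=9)
  i=6: ✗ (lhs fails at k=6 before rhs at j=9)
Positions where it holds: {0, 1, 2} → 3.

3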